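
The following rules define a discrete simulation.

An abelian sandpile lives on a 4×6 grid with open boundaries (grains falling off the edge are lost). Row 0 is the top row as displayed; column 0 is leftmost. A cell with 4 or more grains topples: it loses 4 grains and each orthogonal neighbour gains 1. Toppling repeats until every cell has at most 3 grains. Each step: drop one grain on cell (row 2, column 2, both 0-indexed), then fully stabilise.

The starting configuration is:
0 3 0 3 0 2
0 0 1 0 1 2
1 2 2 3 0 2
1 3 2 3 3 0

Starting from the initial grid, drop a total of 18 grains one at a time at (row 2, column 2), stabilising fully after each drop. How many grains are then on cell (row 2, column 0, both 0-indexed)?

t=0: 0 3 0 3 0 2
0 0 1 0 1 2
1 2 2 3 0 2
1 3 2 3 3 0
t=1: 0 3 0 3 0 2
0 0 1 0 1 2
1 2 3 3 0 2
1 3 2 3 3 0
t=2: 0 3 0 3 0 2
0 1 2 1 1 2
2 0 3 1 2 2
2 1 1 2 0 1
t=3: 0 3 0 3 0 2
0 1 3 1 1 2
2 1 0 2 2 2
2 1 2 2 0 1
t=4: 0 3 0 3 0 2
0 1 3 1 1 2
2 1 1 2 2 2
2 1 2 2 0 1
t=5: 0 3 0 3 0 2
0 1 3 1 1 2
2 1 2 2 2 2
2 1 2 2 0 1
t=6: 0 3 0 3 0 2
0 1 3 1 1 2
2 1 3 2 2 2
2 1 2 2 0 1
t=7: 0 3 1 3 0 2
0 2 0 2 1 2
2 2 1 3 2 2
2 1 3 2 0 1
t=8: 0 3 1 3 0 2
0 2 0 2 1 2
2 2 2 3 2 2
2 1 3 2 0 1
t=9: 0 3 1 3 0 2
0 2 0 2 1 2
2 2 3 3 2 2
2 1 3 2 0 1
t=10: 0 3 1 3 0 2
0 2 1 3 1 2
2 3 2 1 3 2
2 2 1 0 1 1
t=11: 0 3 1 3 0 2
0 2 1 3 1 2
2 3 3 1 3 2
2 2 1 0 1 1
t=12: 0 3 1 3 0 2
0 3 2 3 1 2
3 0 1 2 3 2
2 3 2 0 1 1
t=13: 0 3 1 3 0 2
0 3 2 3 1 2
3 0 2 2 3 2
2 3 2 0 1 1
t=14: 0 3 1 3 0 2
0 3 2 3 1 2
3 0 3 2 3 2
2 3 2 0 1 1
t=15: 0 3 1 3 0 2
0 3 3 3 1 2
3 1 0 3 3 2
2 3 3 0 1 1
t=16: 0 3 1 3 0 2
0 3 3 3 1 2
3 1 1 3 3 2
2 3 3 0 1 1
t=17: 0 3 1 3 0 2
0 3 3 3 1 2
3 1 2 3 3 2
2 3 3 0 1 1
t=18: 0 3 1 3 0 2
0 3 3 3 1 2
3 1 3 3 3 2
2 3 3 0 1 1

3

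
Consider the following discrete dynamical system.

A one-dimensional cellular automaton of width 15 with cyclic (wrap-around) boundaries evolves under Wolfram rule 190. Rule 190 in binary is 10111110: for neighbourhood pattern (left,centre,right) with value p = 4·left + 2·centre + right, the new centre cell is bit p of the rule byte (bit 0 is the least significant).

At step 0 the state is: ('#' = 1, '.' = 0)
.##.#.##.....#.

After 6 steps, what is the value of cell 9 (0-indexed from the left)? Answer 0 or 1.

1

gen 0: .##.#.##.....#.
gen 1: ##.####.#...###
gen 2: #.####.###.####
gen 3: .####.###.#####
gen 4: ####.###.#####.
gen 5: ###.###.#####.#
gen 6: ##.###.#####.##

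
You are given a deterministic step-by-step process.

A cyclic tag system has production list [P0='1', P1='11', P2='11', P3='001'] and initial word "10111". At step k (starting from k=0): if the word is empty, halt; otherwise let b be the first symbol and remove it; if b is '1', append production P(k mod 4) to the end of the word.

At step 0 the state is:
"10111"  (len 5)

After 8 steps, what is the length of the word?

0) "10111"  (len 5)
1) "01111"  (len 5)
2) "1111"  (len 4)
3) "11111"  (len 5)
4) "1111001"  (len 7)
5) "1110011"  (len 7)
6) "11001111"  (len 8)
7) "100111111"  (len 9)
8) "00111111001"  (len 11)

11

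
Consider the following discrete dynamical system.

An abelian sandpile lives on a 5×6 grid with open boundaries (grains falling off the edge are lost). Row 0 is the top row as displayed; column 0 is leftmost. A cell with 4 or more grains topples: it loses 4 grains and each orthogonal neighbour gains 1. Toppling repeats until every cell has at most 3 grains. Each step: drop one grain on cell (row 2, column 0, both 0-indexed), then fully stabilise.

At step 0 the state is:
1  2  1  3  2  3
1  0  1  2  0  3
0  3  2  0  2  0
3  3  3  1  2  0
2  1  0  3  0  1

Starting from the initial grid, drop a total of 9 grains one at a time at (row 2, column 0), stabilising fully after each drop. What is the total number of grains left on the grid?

k=0  1  2  1  3  2  3
1  0  1  2  0  3
0  3  2  0  2  0
3  3  3  1  2  0
2  1  0  3  0  1
k=1  1  2  1  3  2  3
1  0  1  2  0  3
1  3  2  0  2  0
3  3  3  1  2  0
2  1  0  3  0  1
k=2  1  2  1  3  2  3
1  0  1  2  0  3
2  3  2  0  2  0
3  3  3  1  2  0
2  1  0  3  0  1
k=3  1  2  1  3  2  3
1  0  1  2  0  3
3  3  2  0  2  0
3  3  3  1  2  0
2  1  0  3  0  1
k=4  1  2  1  3  2  3
2  1  2  2  0  3
2  2  0  1  2  0
1  2  1  2  2  0
3  2  1  3  0  1
k=5  1  2  1  3  2  3
2  1  2  2  0  3
3  2  0  1  2  0
1  2  1  2  2  0
3  2  1  3  0  1
k=6  1  2  1  3  2  3
3  1  2  2  0  3
0  3  0  1  2  0
2  2  1  2  2  0
3  2  1  3  0  1
k=7  1  2  1  3  2  3
3  1  2  2  0  3
1  3  0  1  2  0
2  2  1  2  2  0
3  2  1  3  0  1
k=8  1  2  1  3  2  3
3  1  2  2  0  3
2  3  0  1  2  0
2  2  1  2  2  0
3  2  1  3  0  1
k=9  1  2  1  3  2  3
3  1  2  2  0  3
3  3  0  1  2  0
2  2  1  2  2  0
3  2  1  3  0  1

51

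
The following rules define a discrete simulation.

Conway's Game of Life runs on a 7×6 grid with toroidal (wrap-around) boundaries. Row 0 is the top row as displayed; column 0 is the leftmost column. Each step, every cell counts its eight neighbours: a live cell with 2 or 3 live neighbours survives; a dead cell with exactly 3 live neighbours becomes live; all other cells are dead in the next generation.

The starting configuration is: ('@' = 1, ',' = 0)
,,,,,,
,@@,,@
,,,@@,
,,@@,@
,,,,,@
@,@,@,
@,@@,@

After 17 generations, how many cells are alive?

k=0  ,,,,,,
,@@,,@
,,,@@,
,,@@,@
,,,,,@
@,@,@,
@,@@,@
k=1  ,,,@@@
,,@@@,
@@,,,@
,,@@,@
@@@,,@
@,@,@,
@,@@@@
k=2  @@,,,,
,@@,,,
@@,,,@
,,,@,,
,,,,,,
,,,,,,
@,@,,,
k=3  @,,,,,
,,@,,@
@@,,,,
@,,,,,
,,,,,,
,,,,,,
@,,,,,
k=4  @@,,,@
,,,,,@
@@,,,@
@@,,,,
,,,,,,
,,,,,,
,,,,,,
k=5  @,,,,@
,,,,@,
,@,,,@
,@,,,@
,,,,,,
,,,,,,
@,,,,,
k=6  @,,,,@
,,,,@,
,,,,@@
,,,,,,
,,,,,,
,,,,,,
@,,,,@
k=7  @,,,@,
@,,,@,
,,,,@@
,,,,,,
,,,,,,
,,,,,,
@,,,,@
k=8  @@,,@,
@,,@@,
,,,,@@
,,,,,,
,,,,,,
,,,,,,
@,,,,@
k=9  ,@,@@,
@@,@,,
,,,@@@
,,,,,,
,,,,,,
,,,,,,
@@,,,@
k=10  ,,,@@,
@@,,,,
@,@@@@
,,,,@,
,,,,,,
@,,,,,
@@@,@@
k=11  ,,,@@,
@@,,,,
@,@@@,
,,,,@,
,,,,,,
@,,,,,
@@@,@,
k=12  ,,,@@,
@@,,,,
@,@@@,
,,,,@@
,,,,,,
@,,,,@
@@@,@,
k=13  ,,,@@,
@@,,,,
@,@@@,
,,,,@@
@,,,@,
@,,,,@
@@@,@,
k=14  ,,,@@,
@@,,,,
@,@@@,
@@,,,,
@,,,@,
,,,@@,
@@@,@,
k=15  ,,,@@,
@@,,,,
,,@@,,
@,@,@,
@@,@@,
@,@,@,
,@@,,,
k=16  @,,@,,
,@,,@,
@,@@,@
@,,,@,
@,,,@,
@,,,@,
,@@,@@
k=17  @,,@,,
,@,,@,
@,@@,,
@,,,@,
@@,@@,
@,,,@,
,@@,@,

18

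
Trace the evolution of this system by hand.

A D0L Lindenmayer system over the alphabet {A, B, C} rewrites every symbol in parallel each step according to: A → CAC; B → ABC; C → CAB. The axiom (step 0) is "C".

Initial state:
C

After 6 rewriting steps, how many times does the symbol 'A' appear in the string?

0) C
1) CAB
2) CABCACABC
3) CABCACABCCABCACCABCACABCCAB
4) CABCACABCCABCACCABCACABCCABCABCACABCCABCACCABCABCACABCCABCACCABCACABCCABCABCACABC
5) CABCACABCCABCACCABCACABCCABCABCACABCCABCACCABCABCACABCCABC…CABCCABCACCABCACABCCABCABCACABCCABCACABCCABCACCABCACABCCAB  (len 243)
6) CABCACABCCABCACCABCACABCCABCABCACABCCABCACCABCABCACABCCABC…CCABCABCACABCCABCACCABCABCACABCCABCACCABCACABCCABCABCACABC  (len 729)

243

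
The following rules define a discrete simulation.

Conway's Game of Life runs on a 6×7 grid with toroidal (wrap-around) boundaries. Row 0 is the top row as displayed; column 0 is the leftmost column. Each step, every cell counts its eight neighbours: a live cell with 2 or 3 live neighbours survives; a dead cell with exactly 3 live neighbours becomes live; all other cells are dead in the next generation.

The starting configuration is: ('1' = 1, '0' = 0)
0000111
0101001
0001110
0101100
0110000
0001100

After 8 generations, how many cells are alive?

k=0  0000111
0101001
0001110
0101100
0110000
0001100
k=1  1010001
1011001
1000010
0100010
0100000
0011100
k=2  1000111
0011010
1010110
1100001
0101100
1011000
k=3  1000010
1010000
1010110
0000001
0001101
1010000
k=4  1000000
1001110
1001010
1000001
1001011
1101110
k=5  1010000
1101010
1101010
0100000
0011000
0111010
k=6  1000000
0001000
0000000
1101100
0001100
0000100
k=7  0000000
0000000
0011100
0011100
0010010
0001100
k=8  0000000
0001000
0010100
0100010
0010010
0001100

9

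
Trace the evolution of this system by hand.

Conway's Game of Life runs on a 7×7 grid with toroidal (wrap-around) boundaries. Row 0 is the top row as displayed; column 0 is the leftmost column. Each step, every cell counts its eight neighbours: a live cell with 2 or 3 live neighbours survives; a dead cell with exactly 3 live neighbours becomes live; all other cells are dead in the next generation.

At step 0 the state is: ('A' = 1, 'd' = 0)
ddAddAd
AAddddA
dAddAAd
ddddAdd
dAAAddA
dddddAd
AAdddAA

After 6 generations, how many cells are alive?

gen 0: ddAddAd
AAddddA
dAddAAd
ddddAdd
dAAAddA
dddddAd
AAdddAA
gen 1: ddAddAd
AAAdAdA
dAddAAA
AAddAdd
ddAAAAd
ddddAAd
AAddAAd
gen 2: ddAdddd
ddAdAdd
ddddAdd
AAddddd
dAAdddA
dAAdddd
dAdAddd
gen 3: dAAdddd
ddddddd
dAdAddd
AAAdddd
ddddddd
dddAddd
dAdAddd
gen 4: dAAdddd
dAddddd
AAddddd
AAAdddd
dAAdddd
ddAdddd
dAdAddd
gen 5: AAddddd
ddddddd
ddddddd
ddddddd
AddAddd
dddAddd
dAdAddd
gen 6: AAAdddd
ddddddd
ddddddd
ddddddd
ddddddd
dddAAdd
AAddddd

7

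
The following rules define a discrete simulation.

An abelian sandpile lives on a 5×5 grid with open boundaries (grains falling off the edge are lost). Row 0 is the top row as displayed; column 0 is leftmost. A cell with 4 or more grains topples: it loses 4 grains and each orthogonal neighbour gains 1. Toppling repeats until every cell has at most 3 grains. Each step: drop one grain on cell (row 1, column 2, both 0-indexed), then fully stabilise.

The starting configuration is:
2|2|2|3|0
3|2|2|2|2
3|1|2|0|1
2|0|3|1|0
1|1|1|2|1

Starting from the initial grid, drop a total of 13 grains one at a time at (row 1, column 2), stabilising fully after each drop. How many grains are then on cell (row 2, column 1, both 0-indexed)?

k=0  2|2|2|3|0
3|2|2|2|2
3|1|2|0|1
2|0|3|1|0
1|1|1|2|1
k=1  2|2|2|3|0
3|2|3|2|2
3|1|2|0|1
2|0|3|1|0
1|1|1|2|1
k=2  2|2|3|3|0
3|3|0|3|2
3|1|3|0|1
2|0|3|1|0
1|1|1|2|1
k=3  2|2|3|3|0
3|3|1|3|2
3|1|3|0|1
2|0|3|1|0
1|1|1|2|1
k=4  2|2|3|3|0
3|3|2|3|2
3|1|3|0|1
2|0|3|1|0
1|1|1|2|1
k=5  2|2|3|3|0
3|3|3|3|2
3|1|3|0|1
2|0|3|1|0
1|1|1|2|1
k=6  0|2|3|1|1
3|0|1|2|3
1|1|3|2|1
3|2|0|2|0
1|1|2|2|1
k=7  0|2|3|1|1
3|0|2|2|3
1|1|3|2|1
3|2|0|2|0
1|1|2|2|1
k=8  0|2|3|1|1
3|0|3|2|3
1|1|3|2|1
3|2|0|2|0
1|1|2|2|1
k=9  0|3|0|2|1
3|1|2|3|3
1|2|0|3|1
3|2|1|2|0
1|1|2|2|1
k=10  0|3|0|2|1
3|1|3|3|3
1|2|0|3|1
3|2|1|2|0
1|1|2|2|1
k=11  0|3|1|3|2
3|2|1|2|0
1|2|2|0|3
3|2|1|3|0
1|1|2|2|1
k=12  0|3|1|3|2
3|2|2|2|0
1|2|2|0|3
3|2|1|3|0
1|1|2|2|1
k=13  0|3|1|3|2
3|2|3|2|0
1|2|2|0|3
3|2|1|3|0
1|1|2|2|1

2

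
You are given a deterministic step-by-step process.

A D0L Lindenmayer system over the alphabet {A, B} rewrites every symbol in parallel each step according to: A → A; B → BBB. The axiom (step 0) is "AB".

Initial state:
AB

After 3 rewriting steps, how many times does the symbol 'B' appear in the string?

0) AB
1) ABBB
2) ABBBBBBBBB
3) ABBBBBBBBBBBBBBBBBBBBBBBBBBB

27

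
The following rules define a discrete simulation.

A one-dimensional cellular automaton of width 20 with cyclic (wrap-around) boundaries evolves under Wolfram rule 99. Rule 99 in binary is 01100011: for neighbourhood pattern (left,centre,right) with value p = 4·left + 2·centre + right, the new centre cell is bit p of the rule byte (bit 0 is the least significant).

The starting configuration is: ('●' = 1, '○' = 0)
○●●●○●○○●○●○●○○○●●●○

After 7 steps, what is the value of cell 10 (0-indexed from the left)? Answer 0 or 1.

1

[0] ○●●●○●○○●○●○●○○○●●●○
[1] ●○○●●○○●○●○●○○●●○○●○
[2] ○○●○●○●○●○●○○●○●○●○●
[3] ○●○●○●○●○●○○●○●○●○●○
[4] ●○●○●○●○●○○●○●○●○●○○
[5] ○●○●○●○●○○●○●○●○●○○●
[6] ●○●○●○●○○●○●○●○●○○●○
[7] ○●○●○●○○●○●○●○●○○●○●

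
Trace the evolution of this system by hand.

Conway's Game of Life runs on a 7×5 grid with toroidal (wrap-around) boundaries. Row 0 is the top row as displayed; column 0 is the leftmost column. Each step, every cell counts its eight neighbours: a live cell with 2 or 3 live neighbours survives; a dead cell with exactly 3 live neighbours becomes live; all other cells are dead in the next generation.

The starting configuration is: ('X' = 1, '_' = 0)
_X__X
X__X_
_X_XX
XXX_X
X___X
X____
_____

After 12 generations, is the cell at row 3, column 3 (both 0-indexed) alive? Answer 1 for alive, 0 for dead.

0

gen 0: _X__X
X__X_
_X_XX
XXX_X
X___X
X____
_____
gen 1: X___X
_X_X_
_____
__X__
___X_
X___X
X____
gen 2: XX__X
X___X
__X__
_____
___XX
X___X
_X___
gen 3: _X__X
___XX
_____
___X_
X__XX
X__XX
_X___
gen 4: __XXX
X__XX
___XX
___X_
X_X__
_XXX_
_XXX_
gen 5: _____
X____
X_X__
__XX_
____X
X___X
X____
gen 6: _____
_X___
__XXX
_XXXX
X___X
X___X
X___X
gen 7: X____
__XX_
____X
_X___
__X__
_X_X_
X___X
gen 8: XX_X_
___XX
__XX_
_____
_XX__
XXXXX
XX__X
gen 9: _X_X_
XX___
__XXX
_X_X_
____X
_____
_____
gen 10: XXX__
XX___
___XX
X____
_____
_____
_____
gen 11: X_X__
___X_
_X__X
____X
_____
_____
_X___
gen 12: _XX__
XXXXX
X__XX
X____
_____
_____
_X___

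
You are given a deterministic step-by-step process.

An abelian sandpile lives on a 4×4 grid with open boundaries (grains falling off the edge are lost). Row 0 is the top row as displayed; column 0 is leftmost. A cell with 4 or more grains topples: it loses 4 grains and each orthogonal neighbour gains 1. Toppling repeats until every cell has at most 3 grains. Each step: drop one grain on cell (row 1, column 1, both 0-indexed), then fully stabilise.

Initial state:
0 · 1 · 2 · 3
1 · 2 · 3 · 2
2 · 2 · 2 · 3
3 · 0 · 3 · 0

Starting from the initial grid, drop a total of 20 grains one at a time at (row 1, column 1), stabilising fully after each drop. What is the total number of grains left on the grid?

t=0: 0 · 1 · 2 · 3
1 · 2 · 3 · 2
2 · 2 · 2 · 3
3 · 0 · 3 · 0
t=1: 0 · 1 · 2 · 3
1 · 3 · 3 · 2
2 · 2 · 2 · 3
3 · 0 · 3 · 0
t=2: 0 · 2 · 3 · 3
2 · 1 · 0 · 3
2 · 3 · 3 · 3
3 · 0 · 3 · 0
t=3: 0 · 2 · 3 · 3
2 · 2 · 0 · 3
2 · 3 · 3 · 3
3 · 0 · 3 · 0
t=4: 0 · 2 · 3 · 3
2 · 3 · 0 · 3
2 · 3 · 3 · 3
3 · 0 · 3 · 0
t=5: 1 · 0 · 2 · 1
3 · 3 · 0 · 2
3 · 1 · 3 · 1
3 · 2 · 0 · 2
t=6: 2 · 1 · 2 · 1
1 · 1 · 1 · 2
1 · 3 · 3 · 1
0 · 3 · 0 · 2
t=7: 2 · 1 · 2 · 1
1 · 2 · 1 · 2
1 · 3 · 3 · 1
0 · 3 · 0 · 2
t=8: 2 · 1 · 2 · 1
1 · 3 · 1 · 2
1 · 3 · 3 · 1
0 · 3 · 0 · 2
t=9: 2 · 2 · 2 · 1
2 · 1 · 3 · 2
2 · 2 · 0 · 2
1 · 0 · 2 · 2
t=10: 2 · 2 · 2 · 1
2 · 2 · 3 · 2
2 · 2 · 0 · 2
1 · 0 · 2 · 2
t=11: 2 · 2 · 2 · 1
2 · 3 · 3 · 2
2 · 2 · 0 · 2
1 · 0 · 2 · 2
t=12: 2 · 3 · 3 · 1
3 · 1 · 0 · 3
2 · 3 · 1 · 2
1 · 0 · 2 · 2
t=13: 2 · 3 · 3 · 1
3 · 2 · 0 · 3
2 · 3 · 1 · 2
1 · 0 · 2 · 2
t=14: 2 · 3 · 3 · 1
3 · 3 · 0 · 3
2 · 3 · 1 · 2
1 · 0 · 2 · 2
t=15: 0 · 2 · 0 · 2
2 · 3 · 2 · 3
0 · 1 · 2 · 2
2 · 1 · 2 · 2
t=16: 0 · 3 · 0 · 2
3 · 0 · 3 · 3
0 · 2 · 2 · 2
2 · 1 · 2 · 2
t=17: 0 · 3 · 0 · 2
3 · 1 · 3 · 3
0 · 2 · 2 · 2
2 · 1 · 2 · 2
t=18: 0 · 3 · 0 · 2
3 · 2 · 3 · 3
0 · 2 · 2 · 2
2 · 1 · 2 · 2
t=19: 0 · 3 · 0 · 2
3 · 3 · 3 · 3
0 · 2 · 2 · 2
2 · 1 · 2 · 2
t=20: 2 · 0 · 2 · 3
0 · 3 · 1 · 0
1 · 3 · 3 · 3
2 · 1 · 2 · 2

28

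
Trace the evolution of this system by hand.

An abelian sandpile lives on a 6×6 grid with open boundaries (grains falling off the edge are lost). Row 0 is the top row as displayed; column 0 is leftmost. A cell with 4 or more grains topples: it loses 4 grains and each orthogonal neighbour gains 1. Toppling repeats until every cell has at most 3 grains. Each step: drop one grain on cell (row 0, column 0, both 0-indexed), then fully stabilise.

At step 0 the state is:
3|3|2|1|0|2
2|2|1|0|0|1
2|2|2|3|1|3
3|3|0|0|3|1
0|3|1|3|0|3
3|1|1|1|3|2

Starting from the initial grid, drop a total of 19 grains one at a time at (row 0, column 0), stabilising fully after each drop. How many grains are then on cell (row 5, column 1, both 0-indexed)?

[0] 3|3|2|1|0|2
2|2|1|0|0|1
2|2|2|3|1|3
3|3|0|0|3|1
0|3|1|3|0|3
3|1|1|1|3|2
[1] 1|0|3|1|0|2
3|3|1|0|0|1
2|2|2|3|1|3
3|3|0|0|3|1
0|3|1|3|0|3
3|1|1|1|3|2
[2] 2|0|3|1|0|2
3|3|1|0|0|1
2|2|2|3|1|3
3|3|0|0|3|1
0|3|1|3|0|3
3|1|1|1|3|2
[3] 3|0|3|1|0|2
3|3|1|0|0|1
2|2|2|3|1|3
3|3|0|0|3|1
0|3|1|3|0|3
3|1|1|1|3|2
[4] 1|2|3|1|0|2
1|0|2|0|0|1
3|3|2|3|1|3
3|3|0|0|3|1
0|3|1|3|0|3
3|1|1|1|3|2
[5] 2|2|3|1|0|2
1|0|2|0|0|1
3|3|2|3|1|3
3|3|0|0|3|1
0|3|1|3|0|3
3|1|1|1|3|2
[6] 3|2|3|1|0|2
1|0|2|0|0|1
3|3|2|3|1|3
3|3|0|0|3|1
0|3|1|3|0|3
3|1|1|1|3|2
[7] 0|3|3|1|0|2
2|0|2|0|0|1
3|3|2|3|1|3
3|3|0|0|3|1
0|3|1|3|0|3
3|1|1|1|3|2
[8] 1|3|3|1|0|2
2|0|2|0|0|1
3|3|2|3|1|3
3|3|0|0|3|1
0|3|1|3|0|3
3|1|1|1|3|2
[9] 2|3|3|1|0|2
2|0|2|0|0|1
3|3|2|3|1|3
3|3|0|0|3|1
0|3|1|3|0|3
3|1|1|1|3|2
[10] 3|3|3|1|0|2
2|0|2|0|0|1
3|3|2|3|1|3
3|3|0|0|3|1
0|3|1|3|0|3
3|1|1|1|3|2
[11] 1|1|0|2|0|2
3|1|3|0|0|1
3|3|2|3|1|3
3|3|0|0|3|1
0|3|1|3|0|3
3|1|1|1|3|2
[12] 2|1|0|2|0|2
3|1|3|0|0|1
3|3|2|3|1|3
3|3|0|0|3|1
0|3|1|3|0|3
3|1|1|1|3|2
[13] 3|1|0|2|0|2
3|1|3|0|0|1
3|3|2|3|1|3
3|3|0|0|3|1
0|3|1|3|0|3
3|1|1|1|3|2
[14] 1|2|0|2|0|2
1|3|3|0|0|1
2|1|3|3|1|3
1|2|1|0|3|1
2|0|2|3|0|3
3|2|1|1|3|2
[15] 2|2|0|2|0|2
1|3|3|0|0|1
2|1|3|3|1|3
1|2|1|0|3|1
2|0|2|3|0|3
3|2|1|1|3|2
[16] 3|2|0|2|0|2
1|3|3|0|0|1
2|1|3|3|1|3
1|2|1|0|3|1
2|0|2|3|0|3
3|2|1|1|3|2
[17] 0|3|0|2|0|2
2|3|3|0|0|1
2|1|3|3|1|3
1|2|1|0|3|1
2|0|2|3|0|3
3|2|1|1|3|2
[18] 1|3|0|2|0|2
2|3|3|0|0|1
2|1|3|3|1|3
1|2|1|0|3|1
2|0|2|3|0|3
3|2|1|1|3|2
[19] 2|3|0|2|0|2
2|3|3|0|0|1
2|1|3|3|1|3
1|2|1|0|3|1
2|0|2|3|0|3
3|2|1|1|3|2

2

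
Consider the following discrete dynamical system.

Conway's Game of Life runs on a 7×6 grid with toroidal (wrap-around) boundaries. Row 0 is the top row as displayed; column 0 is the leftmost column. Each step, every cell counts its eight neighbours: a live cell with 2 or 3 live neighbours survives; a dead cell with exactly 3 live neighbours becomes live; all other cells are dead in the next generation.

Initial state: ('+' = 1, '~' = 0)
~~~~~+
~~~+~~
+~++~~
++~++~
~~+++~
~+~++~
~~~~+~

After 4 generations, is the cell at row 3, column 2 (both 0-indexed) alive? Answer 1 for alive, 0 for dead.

0) ~~~~~+
~~~+~~
+~++~~
++~++~
~~+++~
~+~++~
~~~~+~
1) ~~~~+~
~~+++~
+~~~~+
+~~~~~
+~~~~~
~~~~~+
~~~+++
2) ~~+~~~
~~~++~
++~+++
++~~~~
+~~~~+
+~~~~+
~~~+~+
3) ~~+~~~
++~~~~
~+~+~~
~~+~~~
~~~~~~
~~~~~~
+~~~++
4) ~~~~~~
++~~~~
++~~~~
~~+~~~
~~~~~~
~~~~~+
~~~~~+

1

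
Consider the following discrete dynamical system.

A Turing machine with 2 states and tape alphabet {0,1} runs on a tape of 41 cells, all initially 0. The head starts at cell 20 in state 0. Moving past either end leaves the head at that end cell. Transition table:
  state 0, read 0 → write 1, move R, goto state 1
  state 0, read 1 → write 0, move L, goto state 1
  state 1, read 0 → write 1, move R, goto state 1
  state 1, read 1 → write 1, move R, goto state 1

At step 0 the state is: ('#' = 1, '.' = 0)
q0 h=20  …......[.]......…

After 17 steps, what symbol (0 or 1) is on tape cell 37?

0

k=0  q0 h=20  …......[.]......…
k=1  q1 h=21  ….....#[.]......…
k=2  q1 h=22  …....##[.]......…
k=3  q1 h=23  …...###[.]......…
k=4  q1 h=24  …..####[.]......…
k=5  q1 h=25  ….#####[.]......…
k=6  q1 h=26  …######[.]......…
k=7  q1 h=27  …######[.]......…
k=8  q1 h=28  …######[.]......…
k=9  q1 h=29  …######[.]......…
k=10  q1 h=30  …######[.]......…
k=11  q1 h=31  …######[.]......…
k=12  q1 h=32  …######[.]......…
k=13  q1 h=33  …######[.]......…
k=14  q1 h=34  …######[.]......|
k=15  q1 h=35  …######[.].....|
k=16  q1 h=36  …######[.]....|
k=17  q1 h=37  …######[.]...|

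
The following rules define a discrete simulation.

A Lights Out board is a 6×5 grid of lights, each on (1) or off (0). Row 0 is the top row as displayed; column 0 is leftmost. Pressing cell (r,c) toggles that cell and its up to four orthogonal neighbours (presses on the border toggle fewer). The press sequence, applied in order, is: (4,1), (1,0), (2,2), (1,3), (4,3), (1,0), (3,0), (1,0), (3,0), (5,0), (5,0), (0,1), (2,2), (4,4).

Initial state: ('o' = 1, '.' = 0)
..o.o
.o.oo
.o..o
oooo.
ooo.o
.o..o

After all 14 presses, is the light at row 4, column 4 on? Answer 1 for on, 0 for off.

gen 0: ..o.o
.o.oo
.o..o
oooo.
ooo.o
.o..o
gen 1: ..o.o
.o.oo
.o..o
o.oo.
....o
....o
gen 2: o.o.o
o..oo
oo..o
o.oo.
....o
....o
gen 3: o.o.o
o.ooo
o.ooo
o..o.
....o
....o
gen 4: o.ooo
o....
o.o.o
o..o.
....o
....o
gen 5: o.ooo
o....
o.o.o
o....
..oo.
...oo
gen 6: ..ooo
.o...
..o.o
o....
..oo.
...oo
gen 7: ..ooo
.o...
o.o.o
.o...
o.oo.
...oo
gen 8: o.ooo
o....
..o.o
.o...
o.oo.
...oo
gen 9: o.ooo
o....
o.o.o
o....
..oo.
...oo
gen 10: o.ooo
o....
o.o.o
o....
o.oo.
oo.oo
gen 11: o.ooo
o....
o.o.o
o....
..oo.
...oo
gen 12: .o.oo
oo...
o.o.o
o....
..oo.
...oo
gen 13: .o.oo
ooo..
oo.oo
o.o..
..oo.
...oo
gen 14: .o.oo
ooo..
oo.oo
o.o.o
..o.o
...o.

1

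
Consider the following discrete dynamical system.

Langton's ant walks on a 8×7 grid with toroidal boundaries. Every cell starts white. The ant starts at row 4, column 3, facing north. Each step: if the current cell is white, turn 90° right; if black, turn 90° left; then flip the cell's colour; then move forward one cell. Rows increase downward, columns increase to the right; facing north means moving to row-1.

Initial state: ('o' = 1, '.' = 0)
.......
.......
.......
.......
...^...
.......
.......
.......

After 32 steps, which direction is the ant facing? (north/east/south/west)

0) .......
.......
.......
.......
...^...
.......
.......
.......
1) .......
.......
.......
.......
...o>..
.......
.......
.......
2) .......
.......
.......
.......
...oo..
....v..
.......
.......
3) .......
.......
.......
.......
...oo..
...<o..
.......
.......
4) .......
.......
.......
.......
...^o..
...oo..
.......
.......
5) .......
.......
.......
.......
..<.o..
...oo..
.......
.......
6) .......
.......
.......
..^....
..o.o..
...oo..
.......
.......
7) .......
.......
.......
..o>...
..o.o..
...oo..
.......
.......
8) .......
.......
.......
..oo...
..ovo..
...oo..
.......
.......
9) .......
.......
.......
..oo...
..<oo..
...oo..
.......
.......
10) .......
.......
.......
..oo...
...oo..
..voo..
.......
.......
11) .......
.......
.......
..oo...
...oo..
.<ooo..
.......
.......
12) .......
.......
.......
..oo...
.^.oo..
.oooo..
.......
.......
13) .......
.......
.......
..oo...
.o>oo..
.oooo..
.......
.......
14) .......
.......
.......
..oo...
.oooo..
.ovoo..
.......
.......
15) .......
.......
.......
..oo...
.oooo..
.o.>o..
.......
.......
16) .......
.......
.......
..oo...
.oo^o..
.o..o..
.......
.......
17) .......
.......
.......
..oo...
.o<.o..
.o..o..
.......
.......
18) .......
.......
.......
..oo...
.o..o..
.ov.o..
.......
.......
19) .......
.......
.......
..oo...
.o..o..
.<o.o..
.......
.......
20) .......
.......
.......
..oo...
.o..o..
..o.o..
.v.....
.......
21) .......
.......
.......
..oo...
.o..o..
..o.o..
<o.....
.......
22) .......
.......
.......
..oo...
.o..o..
^.o.o..
oo.....
.......
23) .......
.......
.......
..oo...
.o..o..
o>o.o..
oo.....
.......
24) .......
.......
.......
..oo...
.o..o..
ooo.o..
ov.....
.......
25) .......
.......
.......
..oo...
.o..o..
ooo.o..
o.>....
.......
26) .......
.......
.......
..oo...
.o..o..
ooo.o..
o.o....
..v....
27) .......
.......
.......
..oo...
.o..o..
ooo.o..
o.o....
.<o....
28) .......
.......
.......
..oo...
.o..o..
ooo.o..
o^o....
.oo....
29) .......
.......
.......
..oo...
.o..o..
ooo.o..
oo>....
.oo....
30) .......
.......
.......
..oo...
.o..o..
oo^.o..
oo.....
.oo....
31) .......
.......
.......
..oo...
.o..o..
o<..o..
oo.....
.oo....
32) .......
.......
.......
..oo...
.o..o..
o...o..
ov.....
.oo....

south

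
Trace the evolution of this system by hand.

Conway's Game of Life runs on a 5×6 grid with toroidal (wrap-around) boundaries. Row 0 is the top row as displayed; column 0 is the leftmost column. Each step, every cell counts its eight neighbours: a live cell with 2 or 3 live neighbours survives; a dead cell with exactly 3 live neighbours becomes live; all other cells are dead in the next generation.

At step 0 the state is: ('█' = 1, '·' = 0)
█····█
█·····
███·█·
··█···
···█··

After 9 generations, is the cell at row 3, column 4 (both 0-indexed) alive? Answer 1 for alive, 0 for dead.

0

t=0: █····█
█·····
███·█·
··█···
···█··
t=1: █····█
······
█·██·█
··█···
······
t=2: ······
·█··█·
·███··
·███··
······
t=3: ······
·█·█··
█···█·
·█·█··
··█···
t=4: ··█···
······
██·██·
·███··
··█···
t=5: ······
·███··
██·██·
█···█·
······
t=6: ··█···
██·██·
█···█·
██·██·
······
t=7: ·███··
█████·
······
██·██·
·███··
t=8: ······
█···█·
······
██·██·
······
t=9: ······
······
██·██·
······
······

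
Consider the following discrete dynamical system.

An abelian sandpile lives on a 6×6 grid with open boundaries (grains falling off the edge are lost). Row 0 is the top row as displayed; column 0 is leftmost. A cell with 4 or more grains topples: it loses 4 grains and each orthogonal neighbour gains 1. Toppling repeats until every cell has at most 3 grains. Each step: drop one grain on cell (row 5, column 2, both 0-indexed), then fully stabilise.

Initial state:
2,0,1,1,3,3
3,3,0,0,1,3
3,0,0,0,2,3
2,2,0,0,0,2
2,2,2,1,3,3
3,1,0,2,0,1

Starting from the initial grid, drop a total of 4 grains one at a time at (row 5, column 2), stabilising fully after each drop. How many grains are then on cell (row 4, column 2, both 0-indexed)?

gen 0: 2,0,1,1,3,3
3,3,0,0,1,3
3,0,0,0,2,3
2,2,0,0,0,2
2,2,2,1,3,3
3,1,0,2,0,1
gen 1: 2,0,1,1,3,3
3,3,0,0,1,3
3,0,0,0,2,3
2,2,0,0,0,2
2,2,2,1,3,3
3,1,1,2,0,1
gen 2: 2,0,1,1,3,3
3,3,0,0,1,3
3,0,0,0,2,3
2,2,0,0,0,2
2,2,2,1,3,3
3,1,2,2,0,1
gen 3: 2,0,1,1,3,3
3,3,0,0,1,3
3,0,0,0,2,3
2,2,0,0,0,2
2,2,2,1,3,3
3,1,3,2,0,1
gen 4: 2,0,1,1,3,3
3,3,0,0,1,3
3,0,0,0,2,3
2,2,0,0,0,2
2,2,3,1,3,3
3,2,0,3,0,1

3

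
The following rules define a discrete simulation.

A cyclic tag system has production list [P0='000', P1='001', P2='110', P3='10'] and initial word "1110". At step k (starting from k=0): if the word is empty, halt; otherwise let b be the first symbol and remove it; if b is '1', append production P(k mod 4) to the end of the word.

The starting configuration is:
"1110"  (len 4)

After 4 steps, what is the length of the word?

0) "1110"  (len 4)
1) "110000"  (len 6)
2) "10000001"  (len 8)
3) "0000001110"  (len 10)
4) "000001110"  (len 9)

9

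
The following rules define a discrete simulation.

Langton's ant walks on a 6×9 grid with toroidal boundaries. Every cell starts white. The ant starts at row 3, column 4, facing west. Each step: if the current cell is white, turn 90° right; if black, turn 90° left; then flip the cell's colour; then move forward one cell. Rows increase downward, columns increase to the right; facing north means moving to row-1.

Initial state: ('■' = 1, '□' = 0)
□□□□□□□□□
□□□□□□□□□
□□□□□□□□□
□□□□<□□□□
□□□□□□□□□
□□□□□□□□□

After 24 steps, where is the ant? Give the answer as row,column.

5,6

0) □□□□□□□□□
□□□□□□□□□
□□□□□□□□□
□□□□<□□□□
□□□□□□□□□
□□□□□□□□□
1) □□□□□□□□□
□□□□□□□□□
□□□□^□□□□
□□□□■□□□□
□□□□□□□□□
□□□□□□□□□
2) □□□□□□□□□
□□□□□□□□□
□□□□■>□□□
□□□□■□□□□
□□□□□□□□□
□□□□□□□□□
3) □□□□□□□□□
□□□□□□□□□
□□□□■■□□□
□□□□■v□□□
□□□□□□□□□
□□□□□□□□□
4) □□□□□□□□□
□□□□□□□□□
□□□□■■□□□
□□□□<■□□□
□□□□□□□□□
□□□□□□□□□
5) □□□□□□□□□
□□□□□□□□□
□□□□■■□□□
□□□□□■□□□
□□□□v□□□□
□□□□□□□□□
6) □□□□□□□□□
□□□□□□□□□
□□□□■■□□□
□□□□□■□□□
□□□<■□□□□
□□□□□□□□□
7) □□□□□□□□□
□□□□□□□□□
□□□□■■□□□
□□□^□■□□□
□□□■■□□□□
□□□□□□□□□
8) □□□□□□□□□
□□□□□□□□□
□□□□■■□□□
□□□■>■□□□
□□□■■□□□□
□□□□□□□□□
9) □□□□□□□□□
□□□□□□□□□
□□□□■■□□□
□□□■■■□□□
□□□■v□□□□
□□□□□□□□□
10) □□□□□□□□□
□□□□□□□□□
□□□□■■□□□
□□□■■■□□□
□□□■□>□□□
□□□□□□□□□
11) □□□□□□□□□
□□□□□□□□□
□□□□■■□□□
□□□■■■□□□
□□□■□■□□□
□□□□□v□□□
12) □□□□□□□□□
□□□□□□□□□
□□□□■■□□□
□□□■■■□□□
□□□■□■□□□
□□□□<■□□□
13) □□□□□□□□□
□□□□□□□□□
□□□□■■□□□
□□□■■■□□□
□□□■^■□□□
□□□□■■□□□
14) □□□□□□□□□
□□□□□□□□□
□□□□■■□□□
□□□■■■□□□
□□□■■>□□□
□□□□■■□□□
15) □□□□□□□□□
□□□□□□□□□
□□□□■■□□□
□□□■■^□□□
□□□■■□□□□
□□□□■■□□□
16) □□□□□□□□□
□□□□□□□□□
□□□□■■□□□
□□□■<□□□□
□□□■■□□□□
□□□□■■□□□
17) □□□□□□□□□
□□□□□□□□□
□□□□■■□□□
□□□■□□□□□
□□□■v□□□□
□□□□■■□□□
18) □□□□□□□□□
□□□□□□□□□
□□□□■■□□□
□□□■□□□□□
□□□■□>□□□
□□□□■■□□□
19) □□□□□□□□□
□□□□□□□□□
□□□□■■□□□
□□□■□□□□□
□□□■□■□□□
□□□□■v□□□
20) □□□□□□□□□
□□□□□□□□□
□□□□■■□□□
□□□■□□□□□
□□□■□■□□□
□□□□■□>□□
21) □□□□□□v□□
□□□□□□□□□
□□□□■■□□□
□□□■□□□□□
□□□■□■□□□
□□□□■□■□□
22) □□□□□<■□□
□□□□□□□□□
□□□□■■□□□
□□□■□□□□□
□□□■□■□□□
□□□□■□■□□
23) □□□□□■■□□
□□□□□□□□□
□□□□■■□□□
□□□■□□□□□
□□□■□■□□□
□□□□■^■□□
24) □□□□□■■□□
□□□□□□□□□
□□□□■■□□□
□□□■□□□□□
□□□■□■□□□
□□□□■■>□□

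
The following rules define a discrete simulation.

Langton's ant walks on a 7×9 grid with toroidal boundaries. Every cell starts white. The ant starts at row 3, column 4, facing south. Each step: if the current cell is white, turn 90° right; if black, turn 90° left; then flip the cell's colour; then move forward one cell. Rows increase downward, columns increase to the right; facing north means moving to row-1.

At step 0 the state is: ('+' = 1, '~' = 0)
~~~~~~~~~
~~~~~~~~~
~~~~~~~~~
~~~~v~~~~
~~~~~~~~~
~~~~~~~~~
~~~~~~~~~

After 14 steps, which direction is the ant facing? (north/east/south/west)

north

[0] ~~~~~~~~~
~~~~~~~~~
~~~~~~~~~
~~~~v~~~~
~~~~~~~~~
~~~~~~~~~
~~~~~~~~~
[1] ~~~~~~~~~
~~~~~~~~~
~~~~~~~~~
~~~<+~~~~
~~~~~~~~~
~~~~~~~~~
~~~~~~~~~
[2] ~~~~~~~~~
~~~~~~~~~
~~~^~~~~~
~~~++~~~~
~~~~~~~~~
~~~~~~~~~
~~~~~~~~~
[3] ~~~~~~~~~
~~~~~~~~~
~~~+>~~~~
~~~++~~~~
~~~~~~~~~
~~~~~~~~~
~~~~~~~~~
[4] ~~~~~~~~~
~~~~~~~~~
~~~++~~~~
~~~+v~~~~
~~~~~~~~~
~~~~~~~~~
~~~~~~~~~
[5] ~~~~~~~~~
~~~~~~~~~
~~~++~~~~
~~~+~>~~~
~~~~~~~~~
~~~~~~~~~
~~~~~~~~~
[6] ~~~~~~~~~
~~~~~~~~~
~~~++~~~~
~~~+~+~~~
~~~~~v~~~
~~~~~~~~~
~~~~~~~~~
[7] ~~~~~~~~~
~~~~~~~~~
~~~++~~~~
~~~+~+~~~
~~~~<+~~~
~~~~~~~~~
~~~~~~~~~
[8] ~~~~~~~~~
~~~~~~~~~
~~~++~~~~
~~~+^+~~~
~~~~++~~~
~~~~~~~~~
~~~~~~~~~
[9] ~~~~~~~~~
~~~~~~~~~
~~~++~~~~
~~~++>~~~
~~~~++~~~
~~~~~~~~~
~~~~~~~~~
[10] ~~~~~~~~~
~~~~~~~~~
~~~++^~~~
~~~++~~~~
~~~~++~~~
~~~~~~~~~
~~~~~~~~~
[11] ~~~~~~~~~
~~~~~~~~~
~~~+++>~~
~~~++~~~~
~~~~++~~~
~~~~~~~~~
~~~~~~~~~
[12] ~~~~~~~~~
~~~~~~~~~
~~~++++~~
~~~++~v~~
~~~~++~~~
~~~~~~~~~
~~~~~~~~~
[13] ~~~~~~~~~
~~~~~~~~~
~~~++++~~
~~~++<+~~
~~~~++~~~
~~~~~~~~~
~~~~~~~~~
[14] ~~~~~~~~~
~~~~~~~~~
~~~++^+~~
~~~++++~~
~~~~++~~~
~~~~~~~~~
~~~~~~~~~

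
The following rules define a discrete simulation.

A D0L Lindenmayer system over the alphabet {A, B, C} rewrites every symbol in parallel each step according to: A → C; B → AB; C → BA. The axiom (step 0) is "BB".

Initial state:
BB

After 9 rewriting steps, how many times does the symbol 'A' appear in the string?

68

0) BB
1) ABAB
2) CABCAB
3) BACABBACAB
4) ABCBACABABCBACAB
5) CABBAABCBACABCABBAABCBACAB
6) BACABABCCABBAABCBACABBACABABCCABBAABCBACAB
7) ABCBACABCABBABACABABCCABBAABCBACABABCBACABCABBABACABABCCABBAABCBACAB
8) CABBAABCBACABBACABABCABCBACABCABBABACABABCCABBAABCBACABCABBAABCBACABBACABABCABCBACABCABBABACABABCCABBAABCBACAB
9) BACABABCCABBAABCBACABABCBACABCABBACABBAABCBACABBACABABCABC…BBACABBAABCBACABBACABABCABCBACABCABBABACABABCCABBAABCBACAB  (len 178)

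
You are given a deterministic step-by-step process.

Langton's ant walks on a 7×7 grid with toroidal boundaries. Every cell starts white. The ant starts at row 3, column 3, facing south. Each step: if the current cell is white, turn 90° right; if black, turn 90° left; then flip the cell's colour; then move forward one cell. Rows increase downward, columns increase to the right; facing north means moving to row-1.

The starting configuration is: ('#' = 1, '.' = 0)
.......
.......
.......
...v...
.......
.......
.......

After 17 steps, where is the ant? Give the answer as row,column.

t=0: .......
.......
.......
...v...
.......
.......
.......
t=1: .......
.......
.......
..<#...
.......
.......
.......
t=2: .......
.......
..^....
..##...
.......
.......
.......
t=3: .......
.......
..#>...
..##...
.......
.......
.......
t=4: .......
.......
..##...
..#v...
.......
.......
.......
t=5: .......
.......
..##...
..#.>..
.......
.......
.......
t=6: .......
.......
..##...
..#.#..
....v..
.......
.......
t=7: .......
.......
..##...
..#.#..
...<#..
.......
.......
t=8: .......
.......
..##...
..#^#..
...##..
.......
.......
t=9: .......
.......
..##...
..##>..
...##..
.......
.......
t=10: .......
.......
..##^..
..##...
...##..
.......
.......
t=11: .......
.......
..###>.
..##...
...##..
.......
.......
t=12: .......
.......
..####.
..##.v.
...##..
.......
.......
t=13: .......
.......
..####.
..##<#.
...##..
.......
.......
t=14: .......
.......
..##^#.
..####.
...##..
.......
.......
t=15: .......
.......
..#<.#.
..####.
...##..
.......
.......
t=16: .......
.......
..#..#.
..#v##.
...##..
.......
.......
t=17: .......
.......
..#..#.
..#.>#.
...##..
.......
.......

3,4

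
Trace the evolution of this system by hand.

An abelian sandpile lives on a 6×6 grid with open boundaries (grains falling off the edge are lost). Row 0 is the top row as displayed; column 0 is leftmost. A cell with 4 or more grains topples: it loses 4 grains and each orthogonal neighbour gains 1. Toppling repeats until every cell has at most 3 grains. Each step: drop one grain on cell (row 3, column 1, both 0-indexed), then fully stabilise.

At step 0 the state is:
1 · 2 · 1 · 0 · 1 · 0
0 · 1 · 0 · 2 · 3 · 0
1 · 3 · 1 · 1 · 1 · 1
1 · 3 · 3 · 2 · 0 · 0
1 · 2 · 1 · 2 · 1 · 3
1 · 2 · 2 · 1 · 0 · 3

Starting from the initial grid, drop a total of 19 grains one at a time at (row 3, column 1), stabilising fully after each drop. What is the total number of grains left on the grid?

gen 0: 1 · 2 · 1 · 0 · 1 · 0
0 · 1 · 0 · 2 · 3 · 0
1 · 3 · 1 · 1 · 1 · 1
1 · 3 · 3 · 2 · 0 · 0
1 · 2 · 1 · 2 · 1 · 3
1 · 2 · 2 · 1 · 0 · 3
gen 1: 1 · 2 · 1 · 0 · 1 · 0
0 · 2 · 0 · 2 · 3 · 0
2 · 0 · 3 · 1 · 1 · 1
2 · 2 · 0 · 3 · 0 · 0
1 · 3 · 2 · 2 · 1 · 3
1 · 2 · 2 · 1 · 0 · 3
gen 2: 1 · 2 · 1 · 0 · 1 · 0
0 · 2 · 0 · 2 · 3 · 0
2 · 0 · 3 · 1 · 1 · 1
2 · 3 · 0 · 3 · 0 · 0
1 · 3 · 2 · 2 · 1 · 3
1 · 2 · 2 · 1 · 0 · 3
gen 3: 1 · 2 · 1 · 0 · 1 · 0
0 · 2 · 0 · 2 · 3 · 0
2 · 1 · 3 · 1 · 1 · 1
3 · 1 · 1 · 3 · 0 · 0
2 · 0 · 3 · 2 · 1 · 3
1 · 3 · 2 · 1 · 0 · 3
gen 4: 1 · 2 · 1 · 0 · 1 · 0
0 · 2 · 0 · 2 · 3 · 0
2 · 1 · 3 · 1 · 1 · 1
3 · 2 · 1 · 3 · 0 · 0
2 · 0 · 3 · 2 · 1 · 3
1 · 3 · 2 · 1 · 0 · 3
gen 5: 1 · 2 · 1 · 0 · 1 · 0
0 · 2 · 0 · 2 · 3 · 0
2 · 1 · 3 · 1 · 1 · 1
3 · 3 · 1 · 3 · 0 · 0
2 · 0 · 3 · 2 · 1 · 3
1 · 3 · 2 · 1 · 0 · 3
gen 6: 1 · 2 · 1 · 0 · 1 · 0
0 · 2 · 0 · 2 · 3 · 0
3 · 2 · 3 · 1 · 1 · 1
0 · 1 · 2 · 3 · 0 · 0
3 · 1 · 3 · 2 · 1 · 3
1 · 3 · 2 · 1 · 0 · 3
gen 7: 1 · 2 · 1 · 0 · 1 · 0
0 · 2 · 0 · 2 · 3 · 0
3 · 2 · 3 · 1 · 1 · 1
0 · 2 · 2 · 3 · 0 · 0
3 · 1 · 3 · 2 · 1 · 3
1 · 3 · 2 · 1 · 0 · 3
gen 8: 1 · 2 · 1 · 0 · 1 · 0
0 · 2 · 0 · 2 · 3 · 0
3 · 2 · 3 · 1 · 1 · 1
0 · 3 · 2 · 3 · 0 · 0
3 · 1 · 3 · 2 · 1 · 3
1 · 3 · 2 · 1 · 0 · 3
gen 9: 1 · 2 · 1 · 0 · 1 · 0
0 · 2 · 0 · 2 · 3 · 0
3 · 3 · 3 · 1 · 1 · 1
1 · 0 · 3 · 3 · 0 · 0
3 · 2 · 3 · 2 · 1 · 3
1 · 3 · 2 · 1 · 0 · 3
gen 10: 1 · 2 · 1 · 0 · 1 · 0
0 · 2 · 0 · 2 · 3 · 0
3 · 3 · 3 · 1 · 1 · 1
1 · 1 · 3 · 3 · 0 · 0
3 · 2 · 3 · 2 · 1 · 3
1 · 3 · 2 · 1 · 0 · 3
gen 11: 1 · 2 · 1 · 0 · 1 · 0
0 · 2 · 0 · 2 · 3 · 0
3 · 3 · 3 · 1 · 1 · 1
1 · 2 · 3 · 3 · 0 · 0
3 · 2 · 3 · 2 · 1 · 3
1 · 3 · 2 · 1 · 0 · 3
gen 12: 1 · 2 · 1 · 0 · 1 · 0
0 · 2 · 0 · 2 · 3 · 0
3 · 3 · 3 · 1 · 1 · 1
1 · 3 · 3 · 3 · 0 · 0
3 · 2 · 3 · 2 · 1 · 3
1 · 3 · 2 · 1 · 0 · 3
gen 13: 1 · 2 · 1 · 0 · 1 · 0
1 · 3 · 1 · 2 · 3 · 0
1 · 3 · 2 · 3 · 1 · 1
1 · 2 · 1 · 2 · 1 · 0
2 · 0 · 1 · 1 · 2 · 3
3 · 2 · 1 · 3 · 0 · 3
gen 14: 1 · 2 · 1 · 0 · 1 · 0
1 · 3 · 1 · 2 · 3 · 0
1 · 3 · 2 · 3 · 1 · 1
1 · 3 · 1 · 2 · 1 · 0
2 · 0 · 1 · 1 · 2 · 3
3 · 2 · 1 · 3 · 0 · 3
gen 15: 1 · 3 · 1 · 0 · 1 · 0
2 · 0 · 2 · 2 · 3 · 0
2 · 1 · 3 · 3 · 1 · 1
2 · 1 · 2 · 2 · 1 · 0
2 · 1 · 1 · 1 · 2 · 3
3 · 2 · 1 · 3 · 0 · 3
gen 16: 1 · 3 · 1 · 0 · 1 · 0
2 · 0 · 2 · 2 · 3 · 0
2 · 1 · 3 · 3 · 1 · 1
2 · 2 · 2 · 2 · 1 · 0
2 · 1 · 1 · 1 · 2 · 3
3 · 2 · 1 · 3 · 0 · 3
gen 17: 1 · 3 · 1 · 0 · 1 · 0
2 · 0 · 2 · 2 · 3 · 0
2 · 1 · 3 · 3 · 1 · 1
2 · 3 · 2 · 2 · 1 · 0
2 · 1 · 1 · 1 · 2 · 3
3 · 2 · 1 · 3 · 0 · 3
gen 18: 1 · 3 · 1 · 0 · 1 · 0
2 · 0 · 2 · 2 · 3 · 0
2 · 2 · 3 · 3 · 1 · 1
3 · 0 · 3 · 2 · 1 · 0
2 · 2 · 1 · 1 · 2 · 3
3 · 2 · 1 · 3 · 0 · 3
gen 19: 1 · 3 · 1 · 0 · 1 · 0
2 · 0 · 2 · 2 · 3 · 0
2 · 2 · 3 · 3 · 1 · 1
3 · 1 · 3 · 2 · 1 · 0
2 · 2 · 1 · 1 · 2 · 3
3 · 2 · 1 · 3 · 0 · 3

60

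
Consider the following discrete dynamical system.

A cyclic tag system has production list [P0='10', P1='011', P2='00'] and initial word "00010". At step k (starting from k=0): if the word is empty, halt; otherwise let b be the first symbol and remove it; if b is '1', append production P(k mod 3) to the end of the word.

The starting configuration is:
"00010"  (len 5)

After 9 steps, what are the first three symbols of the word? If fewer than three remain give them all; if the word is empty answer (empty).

(empty)

gen 0: "00010"  (len 5)
gen 1: "0010"  (len 4)
gen 2: "010"  (len 3)
gen 3: "10"  (len 2)
gen 4: "010"  (len 3)
gen 5: "10"  (len 2)
gen 6: "000"  (len 3)
gen 7: "00"  (len 2)
gen 8: "0"  (len 1)
gen 9: (halted — word empty)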